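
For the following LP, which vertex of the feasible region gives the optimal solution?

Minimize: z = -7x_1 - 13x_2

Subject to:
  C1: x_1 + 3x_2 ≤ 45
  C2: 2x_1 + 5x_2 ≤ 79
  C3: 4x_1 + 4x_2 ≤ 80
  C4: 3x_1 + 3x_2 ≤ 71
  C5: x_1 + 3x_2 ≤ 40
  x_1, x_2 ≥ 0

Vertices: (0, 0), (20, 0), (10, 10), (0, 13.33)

Evaluate the objective at each vertex of the feasible region:
  z(0, 0) = 0
  z(20, 0) = -140
  z(10, 10) = -200  ←
  z(0, 13.33) = -173.3
The minimum is at x_1 = 10, x_2 = 10.

(10, 10)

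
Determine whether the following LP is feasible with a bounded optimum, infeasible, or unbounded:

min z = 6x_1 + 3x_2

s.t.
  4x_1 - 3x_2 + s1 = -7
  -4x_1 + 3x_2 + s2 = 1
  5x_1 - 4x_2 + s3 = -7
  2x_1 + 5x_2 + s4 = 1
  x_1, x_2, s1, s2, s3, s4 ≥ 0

Infeasible (no feasible solution exists)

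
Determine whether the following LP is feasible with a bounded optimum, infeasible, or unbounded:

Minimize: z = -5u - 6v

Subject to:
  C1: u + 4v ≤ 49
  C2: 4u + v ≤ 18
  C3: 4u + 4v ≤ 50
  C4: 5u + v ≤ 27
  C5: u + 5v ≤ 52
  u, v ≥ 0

Feasible with a bounded optimal solution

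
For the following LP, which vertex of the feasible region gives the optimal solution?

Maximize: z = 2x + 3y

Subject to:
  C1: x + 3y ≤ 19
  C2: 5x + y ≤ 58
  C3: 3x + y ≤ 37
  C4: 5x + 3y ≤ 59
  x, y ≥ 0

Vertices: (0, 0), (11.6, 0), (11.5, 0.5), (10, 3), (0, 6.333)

Evaluate the objective at each vertex of the feasible region:
  z(0, 0) = 0
  z(11.6, 0) = 23.2
  z(11.5, 0.5) = 24.5
  z(10, 3) = 29  ←
  z(0, 6.333) = 19
The maximum is at x = 10, y = 3.

(10, 3)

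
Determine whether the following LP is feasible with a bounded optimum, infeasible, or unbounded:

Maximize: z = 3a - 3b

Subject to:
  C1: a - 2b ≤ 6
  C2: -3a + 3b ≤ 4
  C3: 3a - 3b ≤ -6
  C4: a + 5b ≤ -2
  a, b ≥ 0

Infeasible (no feasible solution exists)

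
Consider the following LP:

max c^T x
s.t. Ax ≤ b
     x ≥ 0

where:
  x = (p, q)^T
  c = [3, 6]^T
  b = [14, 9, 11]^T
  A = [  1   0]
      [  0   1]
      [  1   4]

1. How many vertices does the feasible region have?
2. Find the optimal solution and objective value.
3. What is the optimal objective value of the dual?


1. 3
2. p = 11, q = 0, z = 33
3. 33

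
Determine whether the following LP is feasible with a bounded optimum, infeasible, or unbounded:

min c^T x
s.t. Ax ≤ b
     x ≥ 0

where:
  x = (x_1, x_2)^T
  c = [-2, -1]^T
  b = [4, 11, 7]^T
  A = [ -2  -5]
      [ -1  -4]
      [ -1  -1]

Unbounded (objective can decrease without bound)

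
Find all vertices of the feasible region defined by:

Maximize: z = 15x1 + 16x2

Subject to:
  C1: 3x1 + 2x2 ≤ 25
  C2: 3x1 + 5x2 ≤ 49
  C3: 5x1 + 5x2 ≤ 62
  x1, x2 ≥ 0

(0, 0), (8.333, 0), (3, 8), (0, 9.8)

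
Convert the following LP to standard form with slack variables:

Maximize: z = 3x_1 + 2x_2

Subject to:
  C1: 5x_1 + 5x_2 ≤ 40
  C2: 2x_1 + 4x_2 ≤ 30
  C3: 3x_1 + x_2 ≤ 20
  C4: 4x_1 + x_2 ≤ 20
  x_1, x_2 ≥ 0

max z = 3x_1 + 2x_2

s.t.
  5x_1 + 5x_2 + s1 = 40
  2x_1 + 4x_2 + s2 = 30
  3x_1 + x_2 + s3 = 20
  4x_1 + x_2 + s4 = 20
  x_1, x_2, s1, s2, s3, s4 ≥ 0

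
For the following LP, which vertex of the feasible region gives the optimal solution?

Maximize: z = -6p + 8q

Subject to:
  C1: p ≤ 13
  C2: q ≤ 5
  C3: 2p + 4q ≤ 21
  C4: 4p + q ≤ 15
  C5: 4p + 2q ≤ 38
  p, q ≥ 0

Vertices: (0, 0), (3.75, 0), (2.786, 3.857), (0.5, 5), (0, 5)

Evaluate the objective at each vertex of the feasible region:
  z(0, 0) = 0
  z(3.75, 0) = -22.5
  z(2.786, 3.857) = 14.14
  z(0.5, 5) = 37
  z(0, 5) = 40  ←
The maximum is at p = 0, q = 5.

(0, 5)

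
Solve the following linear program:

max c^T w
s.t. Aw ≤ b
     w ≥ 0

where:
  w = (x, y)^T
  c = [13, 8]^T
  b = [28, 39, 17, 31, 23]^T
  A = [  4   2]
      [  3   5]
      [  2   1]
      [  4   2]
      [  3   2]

Evaluate the objective at each vertex of the feasible region:
  z(0, 0) = 0
  z(7, 0) = 91
  z(5, 4) = 97  ←
  z(4.111, 5.333) = 96.11
  z(0, 7.8) = 62.4
The maximum is at x = 5, y = 4.

x = 5, y = 4, z = 97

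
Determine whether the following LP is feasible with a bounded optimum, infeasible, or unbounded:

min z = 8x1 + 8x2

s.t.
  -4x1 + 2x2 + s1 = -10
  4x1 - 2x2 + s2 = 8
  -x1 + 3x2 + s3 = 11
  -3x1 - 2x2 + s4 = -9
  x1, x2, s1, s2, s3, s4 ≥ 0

Infeasible (no feasible solution exists)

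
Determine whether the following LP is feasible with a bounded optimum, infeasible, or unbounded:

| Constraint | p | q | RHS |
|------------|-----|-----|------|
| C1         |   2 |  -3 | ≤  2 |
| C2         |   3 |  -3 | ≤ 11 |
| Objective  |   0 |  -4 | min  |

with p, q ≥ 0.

Unbounded (objective can decrease without bound)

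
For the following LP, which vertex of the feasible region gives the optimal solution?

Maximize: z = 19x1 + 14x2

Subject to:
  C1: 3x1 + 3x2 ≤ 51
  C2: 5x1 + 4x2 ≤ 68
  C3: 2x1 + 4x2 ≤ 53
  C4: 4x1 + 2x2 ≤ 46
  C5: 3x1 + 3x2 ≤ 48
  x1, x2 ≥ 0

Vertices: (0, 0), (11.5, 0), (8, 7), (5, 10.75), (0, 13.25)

Evaluate the objective at each vertex of the feasible region:
  z(0, 0) = 0
  z(11.5, 0) = 218.5
  z(8, 7) = 250  ←
  z(5, 10.75) = 245.5
  z(0, 13.25) = 185.5
The maximum is at x1 = 8, x2 = 7.

(8, 7)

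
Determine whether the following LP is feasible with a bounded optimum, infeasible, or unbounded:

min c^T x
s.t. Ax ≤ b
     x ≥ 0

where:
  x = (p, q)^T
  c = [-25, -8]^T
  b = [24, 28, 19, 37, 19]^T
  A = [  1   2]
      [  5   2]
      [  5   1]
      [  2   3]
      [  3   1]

Feasible with a bounded optimal solution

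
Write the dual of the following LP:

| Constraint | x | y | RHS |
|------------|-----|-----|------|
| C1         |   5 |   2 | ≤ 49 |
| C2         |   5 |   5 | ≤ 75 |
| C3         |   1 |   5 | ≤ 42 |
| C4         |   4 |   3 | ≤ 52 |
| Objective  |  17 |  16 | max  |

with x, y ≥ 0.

Primal max cᵀx s.t. Ax ≤ b, x ≥ 0  →  Dual min bᵀy s.t. Aᵀy ≥ c, y ≥ 0.

Minimize: z = 49y1 + 75y2 + 42y3 + 52y4

Subject to:
  5y1 + 5y2 + y3 + 4y4 ≥ 17
  2y1 + 5y2 + 5y3 + 3y4 ≥ 16
  y1, y2, y3, y4 ≥ 0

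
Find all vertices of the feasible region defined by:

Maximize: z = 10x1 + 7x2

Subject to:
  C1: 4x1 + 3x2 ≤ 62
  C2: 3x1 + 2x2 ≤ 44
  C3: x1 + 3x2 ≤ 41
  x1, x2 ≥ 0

(0, 0), (14.67, 0), (8, 10), (7, 11.33), (0, 13.67)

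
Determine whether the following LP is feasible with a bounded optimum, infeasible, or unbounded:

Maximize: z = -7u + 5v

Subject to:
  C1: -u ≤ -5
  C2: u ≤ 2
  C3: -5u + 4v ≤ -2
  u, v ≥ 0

Infeasible (no feasible solution exists)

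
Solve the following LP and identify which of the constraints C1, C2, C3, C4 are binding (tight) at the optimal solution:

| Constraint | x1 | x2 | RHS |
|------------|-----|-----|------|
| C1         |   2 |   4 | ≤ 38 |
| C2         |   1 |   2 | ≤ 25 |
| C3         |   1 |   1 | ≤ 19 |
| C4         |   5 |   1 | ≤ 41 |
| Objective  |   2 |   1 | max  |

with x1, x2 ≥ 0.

At x1 = 7, x2 = 6, compute slack b - a·x for each constraint:
  C1: 38 − 38 = 0  (binding)
  C2: 25 − 19 = 6  (slack)
  C3: 19 − 13 = 6  (slack)
  C4: 41 − 41 = 0  (binding)

Optimal: x1 = 7, x2 = 6
Binding: C1, C4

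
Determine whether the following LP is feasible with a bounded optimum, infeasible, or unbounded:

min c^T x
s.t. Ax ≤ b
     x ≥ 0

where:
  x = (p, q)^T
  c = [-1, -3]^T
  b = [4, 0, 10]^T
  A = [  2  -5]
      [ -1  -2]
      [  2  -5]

Unbounded (objective can decrease without bound)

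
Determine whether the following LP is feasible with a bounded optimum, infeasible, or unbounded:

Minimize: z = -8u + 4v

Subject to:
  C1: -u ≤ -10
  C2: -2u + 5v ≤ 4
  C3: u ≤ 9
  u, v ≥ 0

Infeasible (no feasible solution exists)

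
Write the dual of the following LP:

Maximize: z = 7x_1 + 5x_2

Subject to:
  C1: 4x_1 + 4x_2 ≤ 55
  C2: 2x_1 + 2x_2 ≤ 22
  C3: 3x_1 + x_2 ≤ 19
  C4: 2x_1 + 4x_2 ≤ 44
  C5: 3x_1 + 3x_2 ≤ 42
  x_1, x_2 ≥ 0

Primal max cᵀx s.t. Ax ≤ b, x ≥ 0  →  Dual min bᵀy s.t. Aᵀy ≥ c, y ≥ 0.

Minimize: z = 55y1 + 22y2 + 19y3 + 44y4 + 42y5

Subject to:
  4y1 + 2y2 + 3y3 + 2y4 + 3y5 ≥ 7
  4y1 + 2y2 + y3 + 4y4 + 3y5 ≥ 5
  y1, y2, y3, y4, y5 ≥ 0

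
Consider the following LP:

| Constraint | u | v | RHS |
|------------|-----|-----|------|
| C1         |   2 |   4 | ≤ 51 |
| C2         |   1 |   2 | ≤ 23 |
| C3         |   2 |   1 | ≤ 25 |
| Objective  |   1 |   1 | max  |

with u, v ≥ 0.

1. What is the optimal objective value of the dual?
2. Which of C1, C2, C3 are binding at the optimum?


1. 16
2. C2, C3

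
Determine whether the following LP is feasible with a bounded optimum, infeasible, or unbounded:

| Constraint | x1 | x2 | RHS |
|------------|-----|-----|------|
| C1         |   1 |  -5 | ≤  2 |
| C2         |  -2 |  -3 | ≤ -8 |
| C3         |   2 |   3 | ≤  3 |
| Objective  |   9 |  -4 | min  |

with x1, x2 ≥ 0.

Infeasible (no feasible solution exists)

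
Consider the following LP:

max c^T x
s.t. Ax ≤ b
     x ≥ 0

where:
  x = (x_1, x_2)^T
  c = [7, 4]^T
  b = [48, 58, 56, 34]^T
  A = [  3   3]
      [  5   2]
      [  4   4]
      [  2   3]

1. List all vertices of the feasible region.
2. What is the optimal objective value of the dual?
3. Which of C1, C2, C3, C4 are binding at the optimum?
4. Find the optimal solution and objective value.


1. (0, 0), (11.6, 0), (10, 4), (8, 6), (0, 11.33)
2. 86
3. C2, C3
4. x_1 = 10, x_2 = 4, z = 86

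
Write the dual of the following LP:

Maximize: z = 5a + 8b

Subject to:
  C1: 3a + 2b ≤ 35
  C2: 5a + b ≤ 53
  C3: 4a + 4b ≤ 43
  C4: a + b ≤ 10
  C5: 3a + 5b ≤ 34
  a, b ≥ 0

Primal max cᵀx s.t. Ax ≤ b, x ≥ 0  →  Dual min bᵀy s.t. Aᵀy ≥ c, y ≥ 0.

Minimize: z = 35y1 + 53y2 + 43y3 + 10y4 + 34y5

Subject to:
  3y1 + 5y2 + 4y3 + y4 + 3y5 ≥ 5
  2y1 + y2 + 4y3 + y4 + 5y5 ≥ 8
  y1, y2, y3, y4, y5 ≥ 0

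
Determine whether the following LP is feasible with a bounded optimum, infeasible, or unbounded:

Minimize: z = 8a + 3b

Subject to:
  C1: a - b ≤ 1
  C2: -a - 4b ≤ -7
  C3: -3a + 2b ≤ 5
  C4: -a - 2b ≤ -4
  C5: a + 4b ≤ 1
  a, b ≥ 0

Infeasible (no feasible solution exists)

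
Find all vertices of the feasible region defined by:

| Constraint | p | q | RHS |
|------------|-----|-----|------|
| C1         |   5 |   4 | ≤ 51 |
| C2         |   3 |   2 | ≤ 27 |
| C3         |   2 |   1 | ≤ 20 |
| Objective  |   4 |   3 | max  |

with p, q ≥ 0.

(0, 0), (9, 0), (3, 9), (0, 12.75)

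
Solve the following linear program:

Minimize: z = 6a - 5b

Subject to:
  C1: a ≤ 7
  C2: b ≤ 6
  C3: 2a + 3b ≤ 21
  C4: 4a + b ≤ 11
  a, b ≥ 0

Evaluate the objective at each vertex of the feasible region:
  z(0, 0) = 0
  z(2.75, 0) = 16.5
  z(1.25, 6) = -22.5
  z(0, 6) = -30  ←
The minimum is at a = 0, b = 6.

a = 0, b = 6, z = -30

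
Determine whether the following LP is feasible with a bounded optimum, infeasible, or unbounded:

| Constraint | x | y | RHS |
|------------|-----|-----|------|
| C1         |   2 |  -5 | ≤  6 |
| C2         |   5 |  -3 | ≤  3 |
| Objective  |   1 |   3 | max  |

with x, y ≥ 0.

Unbounded (objective can increase without bound)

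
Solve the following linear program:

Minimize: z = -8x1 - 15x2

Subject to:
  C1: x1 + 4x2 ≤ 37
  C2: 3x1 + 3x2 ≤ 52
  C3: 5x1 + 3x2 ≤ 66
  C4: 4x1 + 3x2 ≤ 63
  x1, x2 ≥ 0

Evaluate the objective at each vertex of the feasible region:
  z(0, 0) = 0
  z(13.2, 0) = -105.6
  z(9, 7) = -177  ←
  z(0, 9.25) = -138.8
The minimum is at x1 = 9, x2 = 7.

x1 = 9, x2 = 7, z = -177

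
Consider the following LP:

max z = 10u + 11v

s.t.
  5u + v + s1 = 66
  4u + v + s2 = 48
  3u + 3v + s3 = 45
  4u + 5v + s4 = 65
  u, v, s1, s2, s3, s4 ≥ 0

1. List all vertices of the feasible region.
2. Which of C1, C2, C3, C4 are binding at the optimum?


1. (0, 0), (12, 0), (11, 4), (10, 5), (0, 13)
2. C3, C4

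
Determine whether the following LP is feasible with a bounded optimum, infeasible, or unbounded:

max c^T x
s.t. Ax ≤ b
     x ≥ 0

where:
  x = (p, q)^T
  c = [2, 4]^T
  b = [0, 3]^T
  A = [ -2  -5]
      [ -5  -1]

Unbounded (objective can increase without bound)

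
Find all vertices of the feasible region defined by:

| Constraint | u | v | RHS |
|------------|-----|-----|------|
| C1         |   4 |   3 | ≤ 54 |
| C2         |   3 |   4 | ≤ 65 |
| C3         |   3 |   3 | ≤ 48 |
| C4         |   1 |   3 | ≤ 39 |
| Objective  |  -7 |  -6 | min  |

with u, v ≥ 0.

(0, 0), (13.5, 0), (6, 10), (4.5, 11.5), (0, 13)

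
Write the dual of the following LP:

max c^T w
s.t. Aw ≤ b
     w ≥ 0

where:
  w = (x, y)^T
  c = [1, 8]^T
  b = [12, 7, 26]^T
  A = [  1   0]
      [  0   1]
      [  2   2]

Primal max cᵀx s.t. Ax ≤ b, x ≥ 0  →  Dual min bᵀy s.t. Aᵀy ≥ c, y ≥ 0.

Minimize: z = 12y1 + 7y2 + 26y3

Subject to:
  y1 + 2y3 ≥ 1
  y2 + 2y3 ≥ 8
  y1, y2, y3 ≥ 0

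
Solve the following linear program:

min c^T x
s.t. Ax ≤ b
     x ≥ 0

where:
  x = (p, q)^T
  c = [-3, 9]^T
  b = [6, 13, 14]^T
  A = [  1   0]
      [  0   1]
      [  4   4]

Evaluate the objective at each vertex of the feasible region:
  z(0, 0) = 0
  z(3.5, 0) = -10.5  ←
  z(0, 3.5) = 31.5
The minimum is at p = 3.5, q = 0.

p = 3.5, q = 0, z = -10.5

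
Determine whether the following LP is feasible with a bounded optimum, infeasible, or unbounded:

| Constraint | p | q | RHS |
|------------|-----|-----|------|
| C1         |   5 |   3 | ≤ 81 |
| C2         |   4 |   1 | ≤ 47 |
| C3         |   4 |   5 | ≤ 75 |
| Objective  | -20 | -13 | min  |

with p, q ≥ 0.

Feasible with a bounded optimal solution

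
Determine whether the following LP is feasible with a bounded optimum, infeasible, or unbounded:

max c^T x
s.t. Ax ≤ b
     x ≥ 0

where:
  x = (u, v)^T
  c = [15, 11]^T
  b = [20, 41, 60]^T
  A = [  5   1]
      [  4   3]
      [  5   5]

Feasible with a bounded optimal solution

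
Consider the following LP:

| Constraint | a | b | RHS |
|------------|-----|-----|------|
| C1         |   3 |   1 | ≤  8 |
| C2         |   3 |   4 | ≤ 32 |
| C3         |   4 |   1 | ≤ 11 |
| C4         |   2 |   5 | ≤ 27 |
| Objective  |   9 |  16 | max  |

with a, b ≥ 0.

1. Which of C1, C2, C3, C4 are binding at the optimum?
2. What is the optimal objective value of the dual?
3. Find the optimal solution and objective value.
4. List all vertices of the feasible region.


1. C1, C4
2. 89
3. a = 1, b = 5, z = 89
4. (0, 0), (2.667, 0), (1, 5), (0, 5.4)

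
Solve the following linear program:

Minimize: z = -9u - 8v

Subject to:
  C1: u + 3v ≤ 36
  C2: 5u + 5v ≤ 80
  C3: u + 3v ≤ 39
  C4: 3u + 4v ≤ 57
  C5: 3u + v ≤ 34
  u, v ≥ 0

Evaluate the objective at each vertex of the feasible region:
  z(0, 0) = 0
  z(11.33, 0) = -102
  z(9, 7) = -137  ←
  z(7, 9) = -135
  z(5.4, 10.2) = -130.2
  z(0, 12) = -96
The minimum is at u = 9, v = 7.

u = 9, v = 7, z = -137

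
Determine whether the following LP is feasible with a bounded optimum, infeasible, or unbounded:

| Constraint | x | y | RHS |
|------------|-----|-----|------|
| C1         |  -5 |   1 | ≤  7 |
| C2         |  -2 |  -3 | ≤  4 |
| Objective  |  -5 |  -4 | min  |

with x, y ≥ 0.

Unbounded (objective can decrease without bound)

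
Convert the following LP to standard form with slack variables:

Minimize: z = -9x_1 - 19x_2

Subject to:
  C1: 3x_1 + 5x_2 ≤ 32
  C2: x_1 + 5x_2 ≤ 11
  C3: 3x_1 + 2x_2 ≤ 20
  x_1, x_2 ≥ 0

min z = -9x_1 - 19x_2

s.t.
  3x_1 + 5x_2 + s1 = 32
  x_1 + 5x_2 + s2 = 11
  3x_1 + 2x_2 + s3 = 20
  x_1, x_2, s1, s2, s3 ≥ 0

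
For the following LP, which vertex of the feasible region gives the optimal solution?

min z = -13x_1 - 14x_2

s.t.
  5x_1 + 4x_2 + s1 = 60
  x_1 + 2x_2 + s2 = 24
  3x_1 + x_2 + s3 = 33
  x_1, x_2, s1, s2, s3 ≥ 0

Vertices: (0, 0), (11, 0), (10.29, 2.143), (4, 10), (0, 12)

Evaluate the objective at each vertex of the feasible region:
  z(0, 0) = 0
  z(11, 0) = -143
  z(10.29, 2.143) = -163.7
  z(4, 10) = -192  ←
  z(0, 12) = -168
The minimum is at x_1 = 4, x_2 = 10.

(4, 10)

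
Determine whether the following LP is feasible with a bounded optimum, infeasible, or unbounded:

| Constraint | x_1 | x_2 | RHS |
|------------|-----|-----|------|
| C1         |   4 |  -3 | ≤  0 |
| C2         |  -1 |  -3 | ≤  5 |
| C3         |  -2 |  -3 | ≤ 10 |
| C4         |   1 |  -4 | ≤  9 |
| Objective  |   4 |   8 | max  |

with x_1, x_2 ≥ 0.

Unbounded (objective can increase without bound)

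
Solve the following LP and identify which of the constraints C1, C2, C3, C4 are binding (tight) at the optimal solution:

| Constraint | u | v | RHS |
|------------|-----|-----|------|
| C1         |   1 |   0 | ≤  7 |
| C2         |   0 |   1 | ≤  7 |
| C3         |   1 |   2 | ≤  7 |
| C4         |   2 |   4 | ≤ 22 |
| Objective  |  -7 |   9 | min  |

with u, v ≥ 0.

At u = 7, v = 0, compute slack b - a·x for each constraint:
  C1: 7 − 7 = 0  (binding)
  C2: 7 − 0 = 7  (slack)
  C3: 7 − 7 = 0  (binding)
  C4: 22 − 14 = 8  (slack)

Optimal: u = 7, v = 0
Binding: C1, C3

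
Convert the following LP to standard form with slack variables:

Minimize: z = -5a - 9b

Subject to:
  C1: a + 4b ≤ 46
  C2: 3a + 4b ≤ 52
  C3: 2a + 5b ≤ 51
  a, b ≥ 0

min z = -5a - 9b

s.t.
  a + 4b + s1 = 46
  3a + 4b + s2 = 52
  2a + 5b + s3 = 51
  a, b, s1, s2, s3 ≥ 0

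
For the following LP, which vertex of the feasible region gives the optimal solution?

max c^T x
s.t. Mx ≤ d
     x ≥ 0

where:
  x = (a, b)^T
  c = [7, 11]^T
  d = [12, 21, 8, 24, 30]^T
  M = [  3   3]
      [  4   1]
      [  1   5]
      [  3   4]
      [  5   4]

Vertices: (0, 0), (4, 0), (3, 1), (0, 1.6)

Evaluate the objective at each vertex of the feasible region:
  z(0, 0) = 0
  z(4, 0) = 28
  z(3, 1) = 32  ←
  z(0, 1.6) = 17.6
The maximum is at a = 3, b = 1.

(3, 1)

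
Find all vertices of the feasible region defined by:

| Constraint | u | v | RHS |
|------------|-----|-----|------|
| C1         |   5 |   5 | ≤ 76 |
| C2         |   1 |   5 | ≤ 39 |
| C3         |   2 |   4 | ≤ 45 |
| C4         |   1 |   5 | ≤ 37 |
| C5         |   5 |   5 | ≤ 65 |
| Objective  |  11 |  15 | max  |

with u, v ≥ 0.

(0, 0), (13, 0), (7, 6), (0, 7.4)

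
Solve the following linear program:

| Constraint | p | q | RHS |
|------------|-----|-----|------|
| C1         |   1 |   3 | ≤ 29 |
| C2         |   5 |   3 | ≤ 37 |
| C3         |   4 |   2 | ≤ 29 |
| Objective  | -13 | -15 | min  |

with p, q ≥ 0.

Evaluate the objective at each vertex of the feasible region:
  z(0, 0) = 0
  z(7.25, 0) = -94.25
  z(6.5, 1.5) = -107
  z(2, 9) = -161  ←
  z(0, 9.667) = -145
The minimum is at p = 2, q = 9.

p = 2, q = 9, z = -161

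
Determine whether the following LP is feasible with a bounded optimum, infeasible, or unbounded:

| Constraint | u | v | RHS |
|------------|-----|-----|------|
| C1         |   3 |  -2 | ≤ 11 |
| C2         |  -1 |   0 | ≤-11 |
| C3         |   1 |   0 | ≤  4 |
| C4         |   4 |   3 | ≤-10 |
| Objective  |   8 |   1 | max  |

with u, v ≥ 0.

Infeasible (no feasible solution exists)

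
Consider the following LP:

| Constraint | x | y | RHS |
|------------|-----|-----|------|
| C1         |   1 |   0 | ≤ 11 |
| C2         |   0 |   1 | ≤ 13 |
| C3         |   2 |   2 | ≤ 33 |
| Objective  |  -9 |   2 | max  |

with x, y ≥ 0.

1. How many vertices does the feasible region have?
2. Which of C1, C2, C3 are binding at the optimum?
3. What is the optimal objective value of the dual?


1. 5
2. C2
3. 26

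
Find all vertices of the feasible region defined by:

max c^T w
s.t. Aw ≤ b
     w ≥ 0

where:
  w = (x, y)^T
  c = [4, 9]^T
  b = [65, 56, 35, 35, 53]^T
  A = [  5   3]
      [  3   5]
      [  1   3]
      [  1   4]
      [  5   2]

(0, 0), (10.6, 0), (8.053, 6.368), (7, 7), (0, 8.75)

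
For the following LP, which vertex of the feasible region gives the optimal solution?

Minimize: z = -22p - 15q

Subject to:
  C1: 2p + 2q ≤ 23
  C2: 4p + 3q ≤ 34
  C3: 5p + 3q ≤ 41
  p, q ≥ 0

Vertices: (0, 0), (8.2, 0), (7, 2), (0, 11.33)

Evaluate the objective at each vertex of the feasible region:
  z(0, 0) = 0
  z(8.2, 0) = -180.4
  z(7, 2) = -184  ←
  z(0, 11.33) = -170
The minimum is at p = 7, q = 2.

(7, 2)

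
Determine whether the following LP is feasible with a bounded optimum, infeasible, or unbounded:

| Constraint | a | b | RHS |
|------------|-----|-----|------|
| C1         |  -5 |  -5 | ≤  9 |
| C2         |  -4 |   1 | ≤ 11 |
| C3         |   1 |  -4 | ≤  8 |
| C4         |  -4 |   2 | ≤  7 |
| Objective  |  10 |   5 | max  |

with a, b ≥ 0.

Unbounded (objective can increase without bound)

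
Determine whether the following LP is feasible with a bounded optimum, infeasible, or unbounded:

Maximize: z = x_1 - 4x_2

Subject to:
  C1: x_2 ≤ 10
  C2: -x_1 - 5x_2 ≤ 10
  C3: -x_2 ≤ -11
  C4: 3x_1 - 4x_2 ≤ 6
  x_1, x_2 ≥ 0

Infeasible (no feasible solution exists)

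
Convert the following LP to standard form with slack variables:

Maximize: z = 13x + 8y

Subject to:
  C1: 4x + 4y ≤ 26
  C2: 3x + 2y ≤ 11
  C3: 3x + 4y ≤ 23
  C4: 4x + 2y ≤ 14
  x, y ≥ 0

max z = 13x + 8y

s.t.
  4x + 4y + s1 = 26
  3x + 2y + s2 = 11
  3x + 4y + s3 = 23
  4x + 2y + s4 = 14
  x, y, s1, s2, s3, s4 ≥ 0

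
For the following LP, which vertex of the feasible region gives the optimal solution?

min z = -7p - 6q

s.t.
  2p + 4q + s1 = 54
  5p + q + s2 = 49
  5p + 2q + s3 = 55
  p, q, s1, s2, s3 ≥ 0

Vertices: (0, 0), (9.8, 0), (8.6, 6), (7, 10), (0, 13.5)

Evaluate the objective at each vertex of the feasible region:
  z(0, 0) = 0
  z(9.8, 0) = -68.6
  z(8.6, 6) = -96.2
  z(7, 10) = -109  ←
  z(0, 13.5) = -81
The minimum is at p = 7, q = 10.

(7, 10)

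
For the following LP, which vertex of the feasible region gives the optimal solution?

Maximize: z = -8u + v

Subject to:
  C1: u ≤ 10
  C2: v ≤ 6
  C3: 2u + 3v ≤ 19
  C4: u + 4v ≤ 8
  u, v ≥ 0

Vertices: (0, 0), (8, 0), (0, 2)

Evaluate the objective at each vertex of the feasible region:
  z(0, 0) = 0
  z(8, 0) = -64
  z(0, 2) = 2  ←
The maximum is at u = 0, v = 2.

(0, 2)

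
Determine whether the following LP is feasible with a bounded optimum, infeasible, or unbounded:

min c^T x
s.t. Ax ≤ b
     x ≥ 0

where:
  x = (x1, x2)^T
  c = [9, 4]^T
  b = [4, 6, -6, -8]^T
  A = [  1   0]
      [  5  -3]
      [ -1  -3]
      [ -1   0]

Infeasible (no feasible solution exists)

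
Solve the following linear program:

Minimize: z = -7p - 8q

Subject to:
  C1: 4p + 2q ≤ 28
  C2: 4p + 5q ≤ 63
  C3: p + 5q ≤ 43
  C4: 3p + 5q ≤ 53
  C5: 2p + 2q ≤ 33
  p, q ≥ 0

Evaluate the objective at each vertex of the feasible region:
  z(0, 0) = 0
  z(7, 0) = -49
  z(3, 8) = -85  ←
  z(0, 8.6) = -68.8
The minimum is at p = 3, q = 8.

p = 3, q = 8, z = -85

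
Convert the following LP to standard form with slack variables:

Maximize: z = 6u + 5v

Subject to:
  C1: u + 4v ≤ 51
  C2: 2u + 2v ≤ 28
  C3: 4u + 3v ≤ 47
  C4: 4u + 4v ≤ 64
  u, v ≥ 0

max z = 6u + 5v

s.t.
  u + 4v + s1 = 51
  2u + 2v + s2 = 28
  4u + 3v + s3 = 47
  4u + 4v + s4 = 64
  u, v, s1, s2, s3, s4 ≥ 0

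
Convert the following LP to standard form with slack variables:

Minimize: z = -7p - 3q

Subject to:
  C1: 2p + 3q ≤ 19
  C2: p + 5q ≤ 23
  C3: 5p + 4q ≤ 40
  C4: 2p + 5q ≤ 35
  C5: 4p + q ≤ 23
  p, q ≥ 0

min z = -7p - 3q

s.t.
  2p + 3q + s1 = 19
  p + 5q + s2 = 23
  5p + 4q + s3 = 40
  2p + 5q + s4 = 35
  4p + q + s5 = 23
  p, q, s1, s2, s3, s4, s5 ≥ 0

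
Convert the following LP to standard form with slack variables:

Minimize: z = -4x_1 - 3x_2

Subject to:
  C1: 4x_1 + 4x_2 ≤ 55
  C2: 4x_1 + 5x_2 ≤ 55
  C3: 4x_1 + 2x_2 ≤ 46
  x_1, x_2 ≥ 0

min z = -4x_1 - 3x_2

s.t.
  4x_1 + 4x_2 + s1 = 55
  4x_1 + 5x_2 + s2 = 55
  4x_1 + 2x_2 + s3 = 46
  x_1, x_2, s1, s2, s3 ≥ 0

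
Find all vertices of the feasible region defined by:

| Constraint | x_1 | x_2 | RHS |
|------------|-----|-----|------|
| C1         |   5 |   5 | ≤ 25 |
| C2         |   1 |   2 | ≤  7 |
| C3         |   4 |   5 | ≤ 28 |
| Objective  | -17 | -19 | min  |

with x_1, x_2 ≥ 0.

(0, 0), (5, 0), (3, 2), (0, 3.5)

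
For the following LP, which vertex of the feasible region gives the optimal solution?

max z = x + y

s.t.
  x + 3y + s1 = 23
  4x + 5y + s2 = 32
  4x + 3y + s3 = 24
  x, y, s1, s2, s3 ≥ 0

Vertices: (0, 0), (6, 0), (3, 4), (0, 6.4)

Evaluate the objective at each vertex of the feasible region:
  z(0, 0) = 0
  z(6, 0) = 6
  z(3, 4) = 7  ←
  z(0, 6.4) = 6.4
The maximum is at x = 3, y = 4.

(3, 4)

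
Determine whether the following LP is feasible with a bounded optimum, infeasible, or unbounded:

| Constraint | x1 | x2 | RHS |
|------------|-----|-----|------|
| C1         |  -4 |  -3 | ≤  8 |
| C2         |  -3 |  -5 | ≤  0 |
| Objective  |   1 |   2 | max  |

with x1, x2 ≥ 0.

Unbounded (objective can increase without bound)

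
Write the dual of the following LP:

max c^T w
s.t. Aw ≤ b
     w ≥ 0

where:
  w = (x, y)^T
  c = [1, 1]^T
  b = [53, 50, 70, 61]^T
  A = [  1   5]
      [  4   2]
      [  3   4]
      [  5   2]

Primal max cᵀx s.t. Ax ≤ b, x ≥ 0  →  Dual min bᵀy s.t. Aᵀy ≥ c, y ≥ 0.

Minimize: z = 53y1 + 50y2 + 70y3 + 61y4

Subject to:
  y1 + 4y2 + 3y3 + 5y4 ≥ 1
  5y1 + 2y2 + 4y3 + 2y4 ≥ 1
  y1, y2, y3, y4 ≥ 0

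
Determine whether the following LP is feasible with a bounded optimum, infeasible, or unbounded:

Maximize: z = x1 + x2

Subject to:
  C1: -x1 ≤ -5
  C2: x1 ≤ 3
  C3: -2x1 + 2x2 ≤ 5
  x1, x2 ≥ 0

Infeasible (no feasible solution exists)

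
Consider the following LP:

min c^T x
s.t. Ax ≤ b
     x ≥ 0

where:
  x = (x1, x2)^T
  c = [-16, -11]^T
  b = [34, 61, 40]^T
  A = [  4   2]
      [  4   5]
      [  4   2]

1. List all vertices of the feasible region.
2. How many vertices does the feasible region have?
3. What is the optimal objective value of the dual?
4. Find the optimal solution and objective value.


1. (0, 0), (8.5, 0), (4, 9), (0, 12.2)
2. 4
3. -163
4. x1 = 4, x2 = 9, z = -163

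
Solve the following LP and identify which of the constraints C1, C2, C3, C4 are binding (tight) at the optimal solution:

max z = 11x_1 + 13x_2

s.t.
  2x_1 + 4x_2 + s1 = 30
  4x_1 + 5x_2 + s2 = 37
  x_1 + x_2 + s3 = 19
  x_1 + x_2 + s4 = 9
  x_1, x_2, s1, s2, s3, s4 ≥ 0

At x_1 = 8, x_2 = 1, compute slack b - a·x for each constraint:
  C1: 30 − 20 = 10  (slack)
  C2: 37 − 37 = 0  (binding)
  C3: 19 − 9 = 10  (slack)
  C4: 9 − 9 = 0  (binding)

Optimal: x_1 = 8, x_2 = 1
Binding: C2, C4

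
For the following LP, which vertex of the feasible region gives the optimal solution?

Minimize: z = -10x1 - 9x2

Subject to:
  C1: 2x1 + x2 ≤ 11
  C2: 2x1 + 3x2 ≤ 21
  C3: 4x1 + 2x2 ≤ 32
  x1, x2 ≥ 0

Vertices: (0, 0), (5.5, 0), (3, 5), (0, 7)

Evaluate the objective at each vertex of the feasible region:
  z(0, 0) = 0
  z(5.5, 0) = -55
  z(3, 5) = -75  ←
  z(0, 7) = -63
The minimum is at x1 = 3, x2 = 5.

(3, 5)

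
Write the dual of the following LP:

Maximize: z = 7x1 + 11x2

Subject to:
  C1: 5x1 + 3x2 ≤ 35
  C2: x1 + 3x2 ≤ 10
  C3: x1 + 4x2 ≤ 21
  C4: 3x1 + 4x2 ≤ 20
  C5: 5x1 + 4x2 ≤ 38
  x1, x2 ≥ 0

Primal max cᵀx s.t. Ax ≤ b, x ≥ 0  →  Dual min bᵀy s.t. Aᵀy ≥ c, y ≥ 0.

Minimize: z = 35y1 + 10y2 + 21y3 + 20y4 + 38y5

Subject to:
  5y1 + y2 + y3 + 3y4 + 5y5 ≥ 7
  3y1 + 3y2 + 4y3 + 4y4 + 4y5 ≥ 11
  y1, y2, y3, y4, y5 ≥ 0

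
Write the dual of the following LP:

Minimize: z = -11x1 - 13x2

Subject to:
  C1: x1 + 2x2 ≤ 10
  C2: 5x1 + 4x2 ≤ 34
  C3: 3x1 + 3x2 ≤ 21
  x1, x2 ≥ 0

Primal min cᵀx s.t. Ax ≤ b, x ≥ 0  →  Dual max −bᵀy s.t. Aᵀy ≥ −c, y ≥ 0.

Maximize: z = -10y1 - 34y2 - 21y3

Subject to:
  y1 + 5y2 + 3y3 ≥ 11
  2y1 + 4y2 + 3y3 ≥ 13
  y1, y2, y3 ≥ 0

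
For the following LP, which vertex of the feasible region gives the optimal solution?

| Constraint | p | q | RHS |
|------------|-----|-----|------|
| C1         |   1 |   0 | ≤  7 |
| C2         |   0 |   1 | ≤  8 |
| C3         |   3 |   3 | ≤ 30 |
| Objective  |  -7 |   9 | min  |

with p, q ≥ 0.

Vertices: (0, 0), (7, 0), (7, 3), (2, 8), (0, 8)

Evaluate the objective at each vertex of the feasible region:
  z(0, 0) = 0
  z(7, 0) = -49  ←
  z(7, 3) = -22
  z(2, 8) = 58
  z(0, 8) = 72
The minimum is at p = 7, q = 0.

(7, 0)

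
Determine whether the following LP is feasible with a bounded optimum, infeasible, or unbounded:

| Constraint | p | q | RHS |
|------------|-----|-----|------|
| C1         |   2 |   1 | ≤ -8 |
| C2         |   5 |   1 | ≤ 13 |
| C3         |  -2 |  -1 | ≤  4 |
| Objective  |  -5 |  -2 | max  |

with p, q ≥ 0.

Infeasible (no feasible solution exists)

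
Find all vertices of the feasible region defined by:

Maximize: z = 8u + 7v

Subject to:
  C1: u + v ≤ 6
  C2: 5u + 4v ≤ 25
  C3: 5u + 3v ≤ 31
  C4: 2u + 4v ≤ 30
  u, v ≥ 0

(0, 0), (5, 0), (1, 5), (0, 6)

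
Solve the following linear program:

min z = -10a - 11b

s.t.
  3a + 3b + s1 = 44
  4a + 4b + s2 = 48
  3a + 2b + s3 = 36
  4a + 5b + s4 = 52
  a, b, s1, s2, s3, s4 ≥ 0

Evaluate the objective at each vertex of the feasible region:
  z(0, 0) = 0
  z(12, 0) = -120
  z(8, 4) = -124  ←
  z(0, 10.4) = -114.4
The minimum is at a = 8, b = 4.

a = 8, b = 4, z = -124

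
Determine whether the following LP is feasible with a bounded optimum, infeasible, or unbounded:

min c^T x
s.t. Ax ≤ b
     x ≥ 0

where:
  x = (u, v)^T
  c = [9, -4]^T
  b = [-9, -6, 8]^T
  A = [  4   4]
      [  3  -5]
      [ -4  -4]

Infeasible (no feasible solution exists)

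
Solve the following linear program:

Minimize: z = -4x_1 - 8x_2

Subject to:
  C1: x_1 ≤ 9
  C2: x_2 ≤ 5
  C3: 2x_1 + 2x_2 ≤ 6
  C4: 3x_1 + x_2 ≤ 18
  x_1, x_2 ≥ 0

Evaluate the objective at each vertex of the feasible region:
  z(0, 0) = 0
  z(3, 0) = -12
  z(0, 3) = -24  ←
The minimum is at x_1 = 0, x_2 = 3.

x_1 = 0, x_2 = 3, z = -24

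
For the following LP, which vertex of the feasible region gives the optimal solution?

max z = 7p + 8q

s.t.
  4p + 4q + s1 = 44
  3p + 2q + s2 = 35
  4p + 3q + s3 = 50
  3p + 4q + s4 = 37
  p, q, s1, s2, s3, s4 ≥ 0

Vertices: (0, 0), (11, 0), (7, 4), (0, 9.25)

Evaluate the objective at each vertex of the feasible region:
  z(0, 0) = 0
  z(11, 0) = 77
  z(7, 4) = 81  ←
  z(0, 9.25) = 74
The maximum is at p = 7, q = 4.

(7, 4)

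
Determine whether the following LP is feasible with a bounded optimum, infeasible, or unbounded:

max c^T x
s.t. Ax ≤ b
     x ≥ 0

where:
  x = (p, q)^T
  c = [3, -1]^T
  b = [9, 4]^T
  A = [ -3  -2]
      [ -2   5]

Unbounded (objective can increase without bound)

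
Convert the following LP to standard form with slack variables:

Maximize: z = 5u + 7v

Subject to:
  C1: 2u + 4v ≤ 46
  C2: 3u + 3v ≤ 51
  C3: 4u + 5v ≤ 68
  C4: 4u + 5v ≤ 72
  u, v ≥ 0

max z = 5u + 7v

s.t.
  2u + 4v + s1 = 46
  3u + 3v + s2 = 51
  4u + 5v + s3 = 68
  4u + 5v + s4 = 72
  u, v, s1, s2, s3, s4 ≥ 0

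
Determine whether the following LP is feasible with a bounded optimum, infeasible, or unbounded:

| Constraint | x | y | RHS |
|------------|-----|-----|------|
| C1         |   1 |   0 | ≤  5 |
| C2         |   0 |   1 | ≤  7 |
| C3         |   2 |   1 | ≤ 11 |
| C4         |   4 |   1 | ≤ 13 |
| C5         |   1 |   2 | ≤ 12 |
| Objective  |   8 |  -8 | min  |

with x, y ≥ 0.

Feasible with a bounded optimal solution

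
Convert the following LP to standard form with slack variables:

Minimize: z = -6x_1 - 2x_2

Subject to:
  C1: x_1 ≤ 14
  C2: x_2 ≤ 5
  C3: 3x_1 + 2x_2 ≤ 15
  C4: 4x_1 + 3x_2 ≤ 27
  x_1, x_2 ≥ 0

min z = -6x_1 - 2x_2

s.t.
  x_1 + s1 = 14
  x_2 + s2 = 5
  3x_1 + 2x_2 + s3 = 15
  4x_1 + 3x_2 + s4 = 27
  x_1, x_2, s1, s2, s3, s4 ≥ 0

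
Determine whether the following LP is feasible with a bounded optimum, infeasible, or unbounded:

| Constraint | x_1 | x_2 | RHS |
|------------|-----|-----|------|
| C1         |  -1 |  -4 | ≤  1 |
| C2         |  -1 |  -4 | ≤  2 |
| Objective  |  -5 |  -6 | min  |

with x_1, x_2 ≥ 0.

Unbounded (objective can decrease without bound)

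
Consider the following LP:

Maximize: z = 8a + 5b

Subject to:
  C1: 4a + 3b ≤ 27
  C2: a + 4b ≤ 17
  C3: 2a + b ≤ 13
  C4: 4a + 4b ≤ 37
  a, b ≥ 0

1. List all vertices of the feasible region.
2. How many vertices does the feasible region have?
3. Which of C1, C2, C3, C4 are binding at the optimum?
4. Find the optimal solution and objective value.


1. (0, 0), (6.5, 0), (6, 1), (4.385, 3.154), (0, 4.25)
2. 5
3. C1, C3
4. a = 6, b = 1, z = 53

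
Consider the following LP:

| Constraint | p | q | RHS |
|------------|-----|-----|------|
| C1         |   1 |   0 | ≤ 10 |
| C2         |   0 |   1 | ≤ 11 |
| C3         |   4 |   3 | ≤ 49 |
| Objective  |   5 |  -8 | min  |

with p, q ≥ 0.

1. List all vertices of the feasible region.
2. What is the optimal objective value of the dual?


1. (0, 0), (10, 0), (10, 3), (4, 11), (0, 11)
2. -88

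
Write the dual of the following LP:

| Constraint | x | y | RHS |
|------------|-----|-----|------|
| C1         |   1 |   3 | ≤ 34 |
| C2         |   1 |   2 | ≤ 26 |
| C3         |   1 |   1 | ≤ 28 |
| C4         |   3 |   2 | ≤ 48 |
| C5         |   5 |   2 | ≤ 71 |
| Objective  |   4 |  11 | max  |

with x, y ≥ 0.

Primal max cᵀx s.t. Ax ≤ b, x ≥ 0  →  Dual min bᵀy s.t. Aᵀy ≥ c, y ≥ 0.

Minimize: z = 34y1 + 26y2 + 28y3 + 48y4 + 71y5

Subject to:
  y1 + y2 + y3 + 3y4 + 5y5 ≥ 4
  3y1 + 2y2 + y3 + 2y4 + 2y5 ≥ 11
  y1, y2, y3, y4, y5 ≥ 0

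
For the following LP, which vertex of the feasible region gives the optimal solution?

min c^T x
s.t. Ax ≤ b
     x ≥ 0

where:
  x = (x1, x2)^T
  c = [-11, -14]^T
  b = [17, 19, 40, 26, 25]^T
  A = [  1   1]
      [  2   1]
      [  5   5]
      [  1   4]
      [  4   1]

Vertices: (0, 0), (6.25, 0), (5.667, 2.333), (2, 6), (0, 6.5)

Evaluate the objective at each vertex of the feasible region:
  z(0, 0) = 0
  z(6.25, 0) = -68.75
  z(5.667, 2.333) = -95
  z(2, 6) = -106  ←
  z(0, 6.5) = -91
The minimum is at x1 = 2, x2 = 6.

(2, 6)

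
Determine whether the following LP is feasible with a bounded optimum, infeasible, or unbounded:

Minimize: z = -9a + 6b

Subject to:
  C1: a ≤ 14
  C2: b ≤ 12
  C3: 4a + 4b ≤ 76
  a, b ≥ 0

Feasible with a bounded optimal solution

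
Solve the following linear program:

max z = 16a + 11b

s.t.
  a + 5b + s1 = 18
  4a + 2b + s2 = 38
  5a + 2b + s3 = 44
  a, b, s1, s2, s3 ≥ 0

Evaluate the objective at each vertex of the feasible region:
  z(0, 0) = 0
  z(8.8, 0) = 140.8
  z(8, 2) = 150  ←
  z(0, 3.6) = 39.6
The maximum is at a = 8, b = 2.

a = 8, b = 2, z = 150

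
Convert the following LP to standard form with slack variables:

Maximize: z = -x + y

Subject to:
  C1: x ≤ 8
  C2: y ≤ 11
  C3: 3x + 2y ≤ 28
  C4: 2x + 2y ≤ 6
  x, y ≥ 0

max z = -x + y

s.t.
  x + s1 = 8
  y + s2 = 11
  3x + 2y + s3 = 28
  2x + 2y + s4 = 6
  x, y, s1, s2, s3, s4 ≥ 0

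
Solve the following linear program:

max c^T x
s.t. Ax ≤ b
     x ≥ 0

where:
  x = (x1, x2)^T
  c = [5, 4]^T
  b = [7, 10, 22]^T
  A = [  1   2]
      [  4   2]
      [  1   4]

Evaluate the objective at each vertex of the feasible region:
  z(0, 0) = 0
  z(2.5, 0) = 12.5
  z(1, 3) = 17  ←
  z(0, 3.5) = 14
The maximum is at x1 = 1, x2 = 3.

x1 = 1, x2 = 3, z = 17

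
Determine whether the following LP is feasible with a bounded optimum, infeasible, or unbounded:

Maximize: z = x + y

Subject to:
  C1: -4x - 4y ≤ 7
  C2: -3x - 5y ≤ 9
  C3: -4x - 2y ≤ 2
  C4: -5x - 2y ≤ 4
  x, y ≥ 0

Unbounded (objective can increase without bound)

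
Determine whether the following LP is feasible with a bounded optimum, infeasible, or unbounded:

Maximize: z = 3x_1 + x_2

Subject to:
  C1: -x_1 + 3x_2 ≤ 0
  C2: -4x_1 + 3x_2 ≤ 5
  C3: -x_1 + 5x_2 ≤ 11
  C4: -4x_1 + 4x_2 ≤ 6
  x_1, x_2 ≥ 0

Unbounded (objective can increase without bound)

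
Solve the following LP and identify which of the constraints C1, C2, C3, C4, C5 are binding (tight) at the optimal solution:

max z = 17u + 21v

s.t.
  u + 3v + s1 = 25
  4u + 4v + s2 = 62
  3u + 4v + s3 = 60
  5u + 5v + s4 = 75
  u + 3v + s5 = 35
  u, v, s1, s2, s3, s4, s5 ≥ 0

At u = 10, v = 5, compute slack b - a·x for each constraint:
  C1: 25 − 25 = 0  (binding)
  C2: 62 − 60 = 2  (slack)
  C3: 60 − 50 = 10  (slack)
  C4: 75 − 75 = 0  (binding)
  C5: 35 − 25 = 10  (slack)

Optimal: u = 10, v = 5
Binding: C1, C4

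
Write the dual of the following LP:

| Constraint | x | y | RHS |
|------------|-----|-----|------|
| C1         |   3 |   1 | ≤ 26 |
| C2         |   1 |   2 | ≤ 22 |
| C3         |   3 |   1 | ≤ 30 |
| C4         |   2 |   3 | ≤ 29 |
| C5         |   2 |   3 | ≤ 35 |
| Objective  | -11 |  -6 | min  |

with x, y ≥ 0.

Primal min cᵀx s.t. Ax ≤ b, x ≥ 0  →  Dual max −bᵀy s.t. Aᵀy ≥ −c, y ≥ 0.

Maximize: z = -26y1 - 22y2 - 30y3 - 29y4 - 35y5

Subject to:
  3y1 + y2 + 3y3 + 2y4 + 2y5 ≥ 11
  y1 + 2y2 + y3 + 3y4 + 3y5 ≥ 6
  y1, y2, y3, y4, y5 ≥ 0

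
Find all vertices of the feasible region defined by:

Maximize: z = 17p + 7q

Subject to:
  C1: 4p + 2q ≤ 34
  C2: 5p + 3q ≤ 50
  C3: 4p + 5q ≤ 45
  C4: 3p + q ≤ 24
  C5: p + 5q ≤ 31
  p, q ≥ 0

(0, 0), (8, 0), (7, 3), (6.667, 3.667), (4.667, 5.267), (0, 6.2)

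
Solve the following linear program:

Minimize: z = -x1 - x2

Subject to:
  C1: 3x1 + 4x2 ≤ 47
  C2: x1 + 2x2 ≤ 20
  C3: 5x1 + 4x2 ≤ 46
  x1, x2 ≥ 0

Evaluate the objective at each vertex of the feasible region:
  z(0, 0) = 0
  z(9.2, 0) = -9.2
  z(2, 9) = -11  ←
  z(0, 10) = -10
The minimum is at x1 = 2, x2 = 9.

x1 = 2, x2 = 9, z = -11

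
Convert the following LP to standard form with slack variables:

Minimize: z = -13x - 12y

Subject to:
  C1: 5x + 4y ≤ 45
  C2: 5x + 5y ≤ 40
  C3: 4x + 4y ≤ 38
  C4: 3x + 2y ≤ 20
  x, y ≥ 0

min z = -13x - 12y

s.t.
  5x + 4y + s1 = 45
  5x + 5y + s2 = 40
  4x + 4y + s3 = 38
  3x + 2y + s4 = 20
  x, y, s1, s2, s3, s4 ≥ 0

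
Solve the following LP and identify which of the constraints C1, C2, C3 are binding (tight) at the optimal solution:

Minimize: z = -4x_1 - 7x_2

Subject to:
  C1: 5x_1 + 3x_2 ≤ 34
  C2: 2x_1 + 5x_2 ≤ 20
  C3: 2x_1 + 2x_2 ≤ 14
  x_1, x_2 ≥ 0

At x_1 = 5, x_2 = 2, compute slack b - a·x for each constraint:
  C1: 34 − 31 = 3  (slack)
  C2: 20 − 20 = 0  (binding)
  C3: 14 − 14 = 0  (binding)

Optimal: x_1 = 5, x_2 = 2
Binding: C2, C3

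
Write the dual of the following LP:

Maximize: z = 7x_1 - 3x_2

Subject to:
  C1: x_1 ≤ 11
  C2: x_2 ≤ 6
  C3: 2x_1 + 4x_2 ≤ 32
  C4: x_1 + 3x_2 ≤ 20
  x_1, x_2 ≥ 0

Primal max cᵀx s.t. Ax ≤ b, x ≥ 0  →  Dual min bᵀy s.t. Aᵀy ≥ c, y ≥ 0.

Minimize: z = 11y1 + 6y2 + 32y3 + 20y4

Subject to:
  y1 + 2y3 + y4 ≥ 7
  y2 + 4y3 + 3y4 ≥ -3
  y1, y2, y3, y4 ≥ 0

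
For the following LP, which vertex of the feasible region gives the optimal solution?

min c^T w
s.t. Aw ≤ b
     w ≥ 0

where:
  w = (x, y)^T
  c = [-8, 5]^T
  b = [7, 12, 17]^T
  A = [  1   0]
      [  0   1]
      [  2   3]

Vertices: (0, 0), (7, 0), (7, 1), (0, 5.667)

Evaluate the objective at each vertex of the feasible region:
  z(0, 0) = 0
  z(7, 0) = -56  ←
  z(7, 1) = -51
  z(0, 5.667) = 28.33
The minimum is at x = 7, y = 0.

(7, 0)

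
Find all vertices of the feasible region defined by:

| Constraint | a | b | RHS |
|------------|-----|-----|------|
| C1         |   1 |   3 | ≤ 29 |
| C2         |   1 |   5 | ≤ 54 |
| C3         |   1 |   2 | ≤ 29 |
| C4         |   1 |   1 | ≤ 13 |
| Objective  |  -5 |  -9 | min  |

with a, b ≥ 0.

(0, 0), (13, 0), (5, 8), (0, 9.667)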